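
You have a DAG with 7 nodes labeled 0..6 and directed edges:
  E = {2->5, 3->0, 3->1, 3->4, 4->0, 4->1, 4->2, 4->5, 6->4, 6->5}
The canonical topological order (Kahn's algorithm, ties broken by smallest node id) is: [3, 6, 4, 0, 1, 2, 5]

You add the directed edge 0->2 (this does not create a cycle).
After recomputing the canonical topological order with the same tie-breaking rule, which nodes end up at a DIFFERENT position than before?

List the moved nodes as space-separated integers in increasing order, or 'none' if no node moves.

Old toposort: [3, 6, 4, 0, 1, 2, 5]
Added edge 0->2
Recompute Kahn (smallest-id tiebreak):
  initial in-degrees: [2, 2, 2, 0, 2, 3, 0]
  ready (indeg=0): [3, 6]
  pop 3: indeg[0]->1; indeg[1]->1; indeg[4]->1 | ready=[6] | order so far=[3]
  pop 6: indeg[4]->0; indeg[5]->2 | ready=[4] | order so far=[3, 6]
  pop 4: indeg[0]->0; indeg[1]->0; indeg[2]->1; indeg[5]->1 | ready=[0, 1] | order so far=[3, 6, 4]
  pop 0: indeg[2]->0 | ready=[1, 2] | order so far=[3, 6, 4, 0]
  pop 1: no out-edges | ready=[2] | order so far=[3, 6, 4, 0, 1]
  pop 2: indeg[5]->0 | ready=[5] | order so far=[3, 6, 4, 0, 1, 2]
  pop 5: no out-edges | ready=[] | order so far=[3, 6, 4, 0, 1, 2, 5]
New canonical toposort: [3, 6, 4, 0, 1, 2, 5]
Compare positions:
  Node 0: index 3 -> 3 (same)
  Node 1: index 4 -> 4 (same)
  Node 2: index 5 -> 5 (same)
  Node 3: index 0 -> 0 (same)
  Node 4: index 2 -> 2 (same)
  Node 5: index 6 -> 6 (same)
  Node 6: index 1 -> 1 (same)
Nodes that changed position: none

Answer: none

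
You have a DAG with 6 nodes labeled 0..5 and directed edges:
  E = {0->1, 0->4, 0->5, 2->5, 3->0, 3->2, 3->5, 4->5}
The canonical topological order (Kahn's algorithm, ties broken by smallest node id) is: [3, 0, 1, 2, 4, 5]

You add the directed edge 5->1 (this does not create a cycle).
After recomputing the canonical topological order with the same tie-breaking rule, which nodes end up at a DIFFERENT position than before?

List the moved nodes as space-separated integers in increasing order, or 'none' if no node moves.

Answer: 1 2 4 5

Derivation:
Old toposort: [3, 0, 1, 2, 4, 5]
Added edge 5->1
Recompute Kahn (smallest-id tiebreak):
  initial in-degrees: [1, 2, 1, 0, 1, 4]
  ready (indeg=0): [3]
  pop 3: indeg[0]->0; indeg[2]->0; indeg[5]->3 | ready=[0, 2] | order so far=[3]
  pop 0: indeg[1]->1; indeg[4]->0; indeg[5]->2 | ready=[2, 4] | order so far=[3, 0]
  pop 2: indeg[5]->1 | ready=[4] | order so far=[3, 0, 2]
  pop 4: indeg[5]->0 | ready=[5] | order so far=[3, 0, 2, 4]
  pop 5: indeg[1]->0 | ready=[1] | order so far=[3, 0, 2, 4, 5]
  pop 1: no out-edges | ready=[] | order so far=[3, 0, 2, 4, 5, 1]
New canonical toposort: [3, 0, 2, 4, 5, 1]
Compare positions:
  Node 0: index 1 -> 1 (same)
  Node 1: index 2 -> 5 (moved)
  Node 2: index 3 -> 2 (moved)
  Node 3: index 0 -> 0 (same)
  Node 4: index 4 -> 3 (moved)
  Node 5: index 5 -> 4 (moved)
Nodes that changed position: 1 2 4 5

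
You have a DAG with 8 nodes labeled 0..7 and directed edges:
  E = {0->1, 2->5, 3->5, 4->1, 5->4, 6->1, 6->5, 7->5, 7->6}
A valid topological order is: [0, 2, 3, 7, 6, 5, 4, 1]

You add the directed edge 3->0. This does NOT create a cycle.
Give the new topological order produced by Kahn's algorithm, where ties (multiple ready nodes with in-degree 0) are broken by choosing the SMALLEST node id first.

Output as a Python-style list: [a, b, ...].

Old toposort: [0, 2, 3, 7, 6, 5, 4, 1]
Added edge: 3->0
Position of 3 (2) > position of 0 (0). Must reorder: 3 must now come before 0.
Run Kahn's algorithm (break ties by smallest node id):
  initial in-degrees: [1, 3, 0, 0, 1, 4, 1, 0]
  ready (indeg=0): [2, 3, 7]
  pop 2: indeg[5]->3 | ready=[3, 7] | order so far=[2]
  pop 3: indeg[0]->0; indeg[5]->2 | ready=[0, 7] | order so far=[2, 3]
  pop 0: indeg[1]->2 | ready=[7] | order so far=[2, 3, 0]
  pop 7: indeg[5]->1; indeg[6]->0 | ready=[6] | order so far=[2, 3, 0, 7]
  pop 6: indeg[1]->1; indeg[5]->0 | ready=[5] | order so far=[2, 3, 0, 7, 6]
  pop 5: indeg[4]->0 | ready=[4] | order so far=[2, 3, 0, 7, 6, 5]
  pop 4: indeg[1]->0 | ready=[1] | order so far=[2, 3, 0, 7, 6, 5, 4]
  pop 1: no out-edges | ready=[] | order so far=[2, 3, 0, 7, 6, 5, 4, 1]
  Result: [2, 3, 0, 7, 6, 5, 4, 1]

Answer: [2, 3, 0, 7, 6, 5, 4, 1]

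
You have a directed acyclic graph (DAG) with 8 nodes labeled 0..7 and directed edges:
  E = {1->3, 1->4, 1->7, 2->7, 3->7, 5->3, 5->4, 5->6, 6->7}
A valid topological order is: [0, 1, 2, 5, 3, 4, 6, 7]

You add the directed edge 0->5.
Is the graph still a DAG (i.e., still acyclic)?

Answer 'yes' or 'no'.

Given toposort: [0, 1, 2, 5, 3, 4, 6, 7]
Position of 0: index 0; position of 5: index 3
New edge 0->5: forward
Forward edge: respects the existing order. Still a DAG, same toposort still valid.
Still a DAG? yes

Answer: yes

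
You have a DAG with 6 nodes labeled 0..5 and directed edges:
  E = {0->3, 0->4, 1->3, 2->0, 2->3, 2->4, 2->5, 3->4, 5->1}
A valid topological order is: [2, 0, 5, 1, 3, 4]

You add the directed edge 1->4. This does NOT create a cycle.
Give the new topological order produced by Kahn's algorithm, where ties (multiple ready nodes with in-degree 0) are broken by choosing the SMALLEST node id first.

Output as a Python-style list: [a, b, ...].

Old toposort: [2, 0, 5, 1, 3, 4]
Added edge: 1->4
Position of 1 (3) < position of 4 (5). Old order still valid.
Run Kahn's algorithm (break ties by smallest node id):
  initial in-degrees: [1, 1, 0, 3, 4, 1]
  ready (indeg=0): [2]
  pop 2: indeg[0]->0; indeg[3]->2; indeg[4]->3; indeg[5]->0 | ready=[0, 5] | order so far=[2]
  pop 0: indeg[3]->1; indeg[4]->2 | ready=[5] | order so far=[2, 0]
  pop 5: indeg[1]->0 | ready=[1] | order so far=[2, 0, 5]
  pop 1: indeg[3]->0; indeg[4]->1 | ready=[3] | order so far=[2, 0, 5, 1]
  pop 3: indeg[4]->0 | ready=[4] | order so far=[2, 0, 5, 1, 3]
  pop 4: no out-edges | ready=[] | order so far=[2, 0, 5, 1, 3, 4]
  Result: [2, 0, 5, 1, 3, 4]

Answer: [2, 0, 5, 1, 3, 4]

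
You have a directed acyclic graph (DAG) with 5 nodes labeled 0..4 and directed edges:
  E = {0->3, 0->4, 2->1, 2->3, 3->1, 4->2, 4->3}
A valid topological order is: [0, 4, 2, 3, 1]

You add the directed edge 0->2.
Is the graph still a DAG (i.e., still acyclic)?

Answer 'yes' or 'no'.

Given toposort: [0, 4, 2, 3, 1]
Position of 0: index 0; position of 2: index 2
New edge 0->2: forward
Forward edge: respects the existing order. Still a DAG, same toposort still valid.
Still a DAG? yes

Answer: yes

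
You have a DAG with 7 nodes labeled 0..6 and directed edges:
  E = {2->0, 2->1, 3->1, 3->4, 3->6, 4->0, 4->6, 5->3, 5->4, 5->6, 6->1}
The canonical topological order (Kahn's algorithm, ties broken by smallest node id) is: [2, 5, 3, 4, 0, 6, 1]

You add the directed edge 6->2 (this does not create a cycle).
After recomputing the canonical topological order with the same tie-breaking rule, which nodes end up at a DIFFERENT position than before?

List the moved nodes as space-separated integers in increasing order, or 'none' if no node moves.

Old toposort: [2, 5, 3, 4, 0, 6, 1]
Added edge 6->2
Recompute Kahn (smallest-id tiebreak):
  initial in-degrees: [2, 3, 1, 1, 2, 0, 3]
  ready (indeg=0): [5]
  pop 5: indeg[3]->0; indeg[4]->1; indeg[6]->2 | ready=[3] | order so far=[5]
  pop 3: indeg[1]->2; indeg[4]->0; indeg[6]->1 | ready=[4] | order so far=[5, 3]
  pop 4: indeg[0]->1; indeg[6]->0 | ready=[6] | order so far=[5, 3, 4]
  pop 6: indeg[1]->1; indeg[2]->0 | ready=[2] | order so far=[5, 3, 4, 6]
  pop 2: indeg[0]->0; indeg[1]->0 | ready=[0, 1] | order so far=[5, 3, 4, 6, 2]
  pop 0: no out-edges | ready=[1] | order so far=[5, 3, 4, 6, 2, 0]
  pop 1: no out-edges | ready=[] | order so far=[5, 3, 4, 6, 2, 0, 1]
New canonical toposort: [5, 3, 4, 6, 2, 0, 1]
Compare positions:
  Node 0: index 4 -> 5 (moved)
  Node 1: index 6 -> 6 (same)
  Node 2: index 0 -> 4 (moved)
  Node 3: index 2 -> 1 (moved)
  Node 4: index 3 -> 2 (moved)
  Node 5: index 1 -> 0 (moved)
  Node 6: index 5 -> 3 (moved)
Nodes that changed position: 0 2 3 4 5 6

Answer: 0 2 3 4 5 6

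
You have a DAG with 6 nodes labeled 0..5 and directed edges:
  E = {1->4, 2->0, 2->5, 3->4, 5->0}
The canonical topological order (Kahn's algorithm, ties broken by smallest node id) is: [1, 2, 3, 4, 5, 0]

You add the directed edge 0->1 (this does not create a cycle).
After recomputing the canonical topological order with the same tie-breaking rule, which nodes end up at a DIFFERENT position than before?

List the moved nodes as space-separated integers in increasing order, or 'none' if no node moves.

Answer: 0 1 2 3 4 5

Derivation:
Old toposort: [1, 2, 3, 4, 5, 0]
Added edge 0->1
Recompute Kahn (smallest-id tiebreak):
  initial in-degrees: [2, 1, 0, 0, 2, 1]
  ready (indeg=0): [2, 3]
  pop 2: indeg[0]->1; indeg[5]->0 | ready=[3, 5] | order so far=[2]
  pop 3: indeg[4]->1 | ready=[5] | order so far=[2, 3]
  pop 5: indeg[0]->0 | ready=[0] | order so far=[2, 3, 5]
  pop 0: indeg[1]->0 | ready=[1] | order so far=[2, 3, 5, 0]
  pop 1: indeg[4]->0 | ready=[4] | order so far=[2, 3, 5, 0, 1]
  pop 4: no out-edges | ready=[] | order so far=[2, 3, 5, 0, 1, 4]
New canonical toposort: [2, 3, 5, 0, 1, 4]
Compare positions:
  Node 0: index 5 -> 3 (moved)
  Node 1: index 0 -> 4 (moved)
  Node 2: index 1 -> 0 (moved)
  Node 3: index 2 -> 1 (moved)
  Node 4: index 3 -> 5 (moved)
  Node 5: index 4 -> 2 (moved)
Nodes that changed position: 0 1 2 3 4 5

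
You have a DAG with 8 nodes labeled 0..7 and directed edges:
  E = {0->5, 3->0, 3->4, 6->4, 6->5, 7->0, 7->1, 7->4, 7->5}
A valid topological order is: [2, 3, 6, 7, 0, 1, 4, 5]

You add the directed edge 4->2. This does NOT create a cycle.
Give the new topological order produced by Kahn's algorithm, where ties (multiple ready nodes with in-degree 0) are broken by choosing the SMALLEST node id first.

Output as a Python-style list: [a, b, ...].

Answer: [3, 6, 7, 0, 1, 4, 2, 5]

Derivation:
Old toposort: [2, 3, 6, 7, 0, 1, 4, 5]
Added edge: 4->2
Position of 4 (6) > position of 2 (0). Must reorder: 4 must now come before 2.
Run Kahn's algorithm (break ties by smallest node id):
  initial in-degrees: [2, 1, 1, 0, 3, 3, 0, 0]
  ready (indeg=0): [3, 6, 7]
  pop 3: indeg[0]->1; indeg[4]->2 | ready=[6, 7] | order so far=[3]
  pop 6: indeg[4]->1; indeg[5]->2 | ready=[7] | order so far=[3, 6]
  pop 7: indeg[0]->0; indeg[1]->0; indeg[4]->0; indeg[5]->1 | ready=[0, 1, 4] | order so far=[3, 6, 7]
  pop 0: indeg[5]->0 | ready=[1, 4, 5] | order so far=[3, 6, 7, 0]
  pop 1: no out-edges | ready=[4, 5] | order so far=[3, 6, 7, 0, 1]
  pop 4: indeg[2]->0 | ready=[2, 5] | order so far=[3, 6, 7, 0, 1, 4]
  pop 2: no out-edges | ready=[5] | order so far=[3, 6, 7, 0, 1, 4, 2]
  pop 5: no out-edges | ready=[] | order so far=[3, 6, 7, 0, 1, 4, 2, 5]
  Result: [3, 6, 7, 0, 1, 4, 2, 5]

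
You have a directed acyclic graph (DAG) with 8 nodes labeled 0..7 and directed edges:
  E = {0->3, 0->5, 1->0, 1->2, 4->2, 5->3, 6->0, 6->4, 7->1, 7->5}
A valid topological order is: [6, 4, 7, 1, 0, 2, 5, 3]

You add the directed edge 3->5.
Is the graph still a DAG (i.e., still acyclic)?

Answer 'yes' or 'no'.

Given toposort: [6, 4, 7, 1, 0, 2, 5, 3]
Position of 3: index 7; position of 5: index 6
New edge 3->5: backward (u after v in old order)
Backward edge: old toposort is now invalid. Check if this creates a cycle.
Does 5 already reach 3? Reachable from 5: [3, 5]. YES -> cycle!
Still a DAG? no

Answer: no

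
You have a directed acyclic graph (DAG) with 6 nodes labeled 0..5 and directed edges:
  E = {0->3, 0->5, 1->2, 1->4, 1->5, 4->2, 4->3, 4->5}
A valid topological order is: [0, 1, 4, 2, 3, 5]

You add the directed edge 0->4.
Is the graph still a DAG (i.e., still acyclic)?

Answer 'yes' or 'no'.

Given toposort: [0, 1, 4, 2, 3, 5]
Position of 0: index 0; position of 4: index 2
New edge 0->4: forward
Forward edge: respects the existing order. Still a DAG, same toposort still valid.
Still a DAG? yes

Answer: yes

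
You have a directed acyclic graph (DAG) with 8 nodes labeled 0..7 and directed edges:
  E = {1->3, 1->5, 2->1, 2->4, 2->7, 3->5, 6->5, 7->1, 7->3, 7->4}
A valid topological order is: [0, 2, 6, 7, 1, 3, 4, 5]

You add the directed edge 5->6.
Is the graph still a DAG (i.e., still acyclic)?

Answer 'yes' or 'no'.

Given toposort: [0, 2, 6, 7, 1, 3, 4, 5]
Position of 5: index 7; position of 6: index 2
New edge 5->6: backward (u after v in old order)
Backward edge: old toposort is now invalid. Check if this creates a cycle.
Does 6 already reach 5? Reachable from 6: [5, 6]. YES -> cycle!
Still a DAG? no

Answer: no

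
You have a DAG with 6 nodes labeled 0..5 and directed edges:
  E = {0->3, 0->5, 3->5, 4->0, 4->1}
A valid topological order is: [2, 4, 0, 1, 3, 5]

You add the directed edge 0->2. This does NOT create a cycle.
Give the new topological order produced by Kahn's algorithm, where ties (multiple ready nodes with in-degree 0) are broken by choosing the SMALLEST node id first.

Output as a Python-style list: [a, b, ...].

Old toposort: [2, 4, 0, 1, 3, 5]
Added edge: 0->2
Position of 0 (2) > position of 2 (0). Must reorder: 0 must now come before 2.
Run Kahn's algorithm (break ties by smallest node id):
  initial in-degrees: [1, 1, 1, 1, 0, 2]
  ready (indeg=0): [4]
  pop 4: indeg[0]->0; indeg[1]->0 | ready=[0, 1] | order so far=[4]
  pop 0: indeg[2]->0; indeg[3]->0; indeg[5]->1 | ready=[1, 2, 3] | order so far=[4, 0]
  pop 1: no out-edges | ready=[2, 3] | order so far=[4, 0, 1]
  pop 2: no out-edges | ready=[3] | order so far=[4, 0, 1, 2]
  pop 3: indeg[5]->0 | ready=[5] | order so far=[4, 0, 1, 2, 3]
  pop 5: no out-edges | ready=[] | order so far=[4, 0, 1, 2, 3, 5]
  Result: [4, 0, 1, 2, 3, 5]

Answer: [4, 0, 1, 2, 3, 5]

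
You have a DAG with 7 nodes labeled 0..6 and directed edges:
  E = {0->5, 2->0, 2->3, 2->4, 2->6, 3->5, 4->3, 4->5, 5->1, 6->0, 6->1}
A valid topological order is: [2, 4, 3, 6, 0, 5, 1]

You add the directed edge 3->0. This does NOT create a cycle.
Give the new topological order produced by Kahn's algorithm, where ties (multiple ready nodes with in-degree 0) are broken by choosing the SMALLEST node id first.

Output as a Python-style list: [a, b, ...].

Old toposort: [2, 4, 3, 6, 0, 5, 1]
Added edge: 3->0
Position of 3 (2) < position of 0 (4). Old order still valid.
Run Kahn's algorithm (break ties by smallest node id):
  initial in-degrees: [3, 2, 0, 2, 1, 3, 1]
  ready (indeg=0): [2]
  pop 2: indeg[0]->2; indeg[3]->1; indeg[4]->0; indeg[6]->0 | ready=[4, 6] | order so far=[2]
  pop 4: indeg[3]->0; indeg[5]->2 | ready=[3, 6] | order so far=[2, 4]
  pop 3: indeg[0]->1; indeg[5]->1 | ready=[6] | order so far=[2, 4, 3]
  pop 6: indeg[0]->0; indeg[1]->1 | ready=[0] | order so far=[2, 4, 3, 6]
  pop 0: indeg[5]->0 | ready=[5] | order so far=[2, 4, 3, 6, 0]
  pop 5: indeg[1]->0 | ready=[1] | order so far=[2, 4, 3, 6, 0, 5]
  pop 1: no out-edges | ready=[] | order so far=[2, 4, 3, 6, 0, 5, 1]
  Result: [2, 4, 3, 6, 0, 5, 1]

Answer: [2, 4, 3, 6, 0, 5, 1]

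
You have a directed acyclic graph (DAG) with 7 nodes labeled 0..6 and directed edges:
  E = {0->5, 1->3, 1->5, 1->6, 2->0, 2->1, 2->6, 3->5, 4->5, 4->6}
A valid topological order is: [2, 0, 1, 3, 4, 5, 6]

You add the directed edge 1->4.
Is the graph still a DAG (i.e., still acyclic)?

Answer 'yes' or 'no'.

Given toposort: [2, 0, 1, 3, 4, 5, 6]
Position of 1: index 2; position of 4: index 4
New edge 1->4: forward
Forward edge: respects the existing order. Still a DAG, same toposort still valid.
Still a DAG? yes

Answer: yes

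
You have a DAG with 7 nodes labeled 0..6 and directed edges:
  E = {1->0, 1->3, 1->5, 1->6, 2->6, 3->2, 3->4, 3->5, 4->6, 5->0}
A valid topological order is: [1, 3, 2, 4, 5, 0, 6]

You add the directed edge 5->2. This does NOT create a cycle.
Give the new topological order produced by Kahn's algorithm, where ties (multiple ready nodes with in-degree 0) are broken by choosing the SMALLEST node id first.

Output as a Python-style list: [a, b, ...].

Old toposort: [1, 3, 2, 4, 5, 0, 6]
Added edge: 5->2
Position of 5 (4) > position of 2 (2). Must reorder: 5 must now come before 2.
Run Kahn's algorithm (break ties by smallest node id):
  initial in-degrees: [2, 0, 2, 1, 1, 2, 3]
  ready (indeg=0): [1]
  pop 1: indeg[0]->1; indeg[3]->0; indeg[5]->1; indeg[6]->2 | ready=[3] | order so far=[1]
  pop 3: indeg[2]->1; indeg[4]->0; indeg[5]->0 | ready=[4, 5] | order so far=[1, 3]
  pop 4: indeg[6]->1 | ready=[5] | order so far=[1, 3, 4]
  pop 5: indeg[0]->0; indeg[2]->0 | ready=[0, 2] | order so far=[1, 3, 4, 5]
  pop 0: no out-edges | ready=[2] | order so far=[1, 3, 4, 5, 0]
  pop 2: indeg[6]->0 | ready=[6] | order so far=[1, 3, 4, 5, 0, 2]
  pop 6: no out-edges | ready=[] | order so far=[1, 3, 4, 5, 0, 2, 6]
  Result: [1, 3, 4, 5, 0, 2, 6]

Answer: [1, 3, 4, 5, 0, 2, 6]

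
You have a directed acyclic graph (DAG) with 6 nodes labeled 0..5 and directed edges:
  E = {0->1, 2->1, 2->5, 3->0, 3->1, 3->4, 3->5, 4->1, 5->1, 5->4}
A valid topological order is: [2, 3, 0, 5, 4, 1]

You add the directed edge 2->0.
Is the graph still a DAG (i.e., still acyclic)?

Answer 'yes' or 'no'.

Given toposort: [2, 3, 0, 5, 4, 1]
Position of 2: index 0; position of 0: index 2
New edge 2->0: forward
Forward edge: respects the existing order. Still a DAG, same toposort still valid.
Still a DAG? yes

Answer: yes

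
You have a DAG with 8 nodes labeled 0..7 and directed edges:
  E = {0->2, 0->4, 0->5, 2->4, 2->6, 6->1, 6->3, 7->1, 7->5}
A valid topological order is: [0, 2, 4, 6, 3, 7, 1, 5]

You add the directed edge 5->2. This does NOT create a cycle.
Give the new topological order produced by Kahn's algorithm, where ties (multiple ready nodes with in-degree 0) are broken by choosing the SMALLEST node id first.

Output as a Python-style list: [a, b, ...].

Answer: [0, 7, 5, 2, 4, 6, 1, 3]

Derivation:
Old toposort: [0, 2, 4, 6, 3, 7, 1, 5]
Added edge: 5->2
Position of 5 (7) > position of 2 (1). Must reorder: 5 must now come before 2.
Run Kahn's algorithm (break ties by smallest node id):
  initial in-degrees: [0, 2, 2, 1, 2, 2, 1, 0]
  ready (indeg=0): [0, 7]
  pop 0: indeg[2]->1; indeg[4]->1; indeg[5]->1 | ready=[7] | order so far=[0]
  pop 7: indeg[1]->1; indeg[5]->0 | ready=[5] | order so far=[0, 7]
  pop 5: indeg[2]->0 | ready=[2] | order so far=[0, 7, 5]
  pop 2: indeg[4]->0; indeg[6]->0 | ready=[4, 6] | order so far=[0, 7, 5, 2]
  pop 4: no out-edges | ready=[6] | order so far=[0, 7, 5, 2, 4]
  pop 6: indeg[1]->0; indeg[3]->0 | ready=[1, 3] | order so far=[0, 7, 5, 2, 4, 6]
  pop 1: no out-edges | ready=[3] | order so far=[0, 7, 5, 2, 4, 6, 1]
  pop 3: no out-edges | ready=[] | order so far=[0, 7, 5, 2, 4, 6, 1, 3]
  Result: [0, 7, 5, 2, 4, 6, 1, 3]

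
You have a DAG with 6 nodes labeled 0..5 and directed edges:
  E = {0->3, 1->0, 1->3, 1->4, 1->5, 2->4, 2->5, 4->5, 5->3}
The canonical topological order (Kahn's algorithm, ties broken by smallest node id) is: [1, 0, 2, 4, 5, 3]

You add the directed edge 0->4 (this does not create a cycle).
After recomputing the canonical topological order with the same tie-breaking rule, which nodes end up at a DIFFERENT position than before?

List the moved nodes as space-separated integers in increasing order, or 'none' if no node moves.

Answer: none

Derivation:
Old toposort: [1, 0, 2, 4, 5, 3]
Added edge 0->4
Recompute Kahn (smallest-id tiebreak):
  initial in-degrees: [1, 0, 0, 3, 3, 3]
  ready (indeg=0): [1, 2]
  pop 1: indeg[0]->0; indeg[3]->2; indeg[4]->2; indeg[5]->2 | ready=[0, 2] | order so far=[1]
  pop 0: indeg[3]->1; indeg[4]->1 | ready=[2] | order so far=[1, 0]
  pop 2: indeg[4]->0; indeg[5]->1 | ready=[4] | order so far=[1, 0, 2]
  pop 4: indeg[5]->0 | ready=[5] | order so far=[1, 0, 2, 4]
  pop 5: indeg[3]->0 | ready=[3] | order so far=[1, 0, 2, 4, 5]
  pop 3: no out-edges | ready=[] | order so far=[1, 0, 2, 4, 5, 3]
New canonical toposort: [1, 0, 2, 4, 5, 3]
Compare positions:
  Node 0: index 1 -> 1 (same)
  Node 1: index 0 -> 0 (same)
  Node 2: index 2 -> 2 (same)
  Node 3: index 5 -> 5 (same)
  Node 4: index 3 -> 3 (same)
  Node 5: index 4 -> 4 (same)
Nodes that changed position: none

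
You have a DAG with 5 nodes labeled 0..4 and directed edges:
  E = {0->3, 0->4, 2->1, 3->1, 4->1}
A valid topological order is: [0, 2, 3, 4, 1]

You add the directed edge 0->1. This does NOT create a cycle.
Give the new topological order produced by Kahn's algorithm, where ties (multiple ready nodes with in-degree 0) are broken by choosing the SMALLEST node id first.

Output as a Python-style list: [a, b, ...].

Old toposort: [0, 2, 3, 4, 1]
Added edge: 0->1
Position of 0 (0) < position of 1 (4). Old order still valid.
Run Kahn's algorithm (break ties by smallest node id):
  initial in-degrees: [0, 4, 0, 1, 1]
  ready (indeg=0): [0, 2]
  pop 0: indeg[1]->3; indeg[3]->0; indeg[4]->0 | ready=[2, 3, 4] | order so far=[0]
  pop 2: indeg[1]->2 | ready=[3, 4] | order so far=[0, 2]
  pop 3: indeg[1]->1 | ready=[4] | order so far=[0, 2, 3]
  pop 4: indeg[1]->0 | ready=[1] | order so far=[0, 2, 3, 4]
  pop 1: no out-edges | ready=[] | order so far=[0, 2, 3, 4, 1]
  Result: [0, 2, 3, 4, 1]

Answer: [0, 2, 3, 4, 1]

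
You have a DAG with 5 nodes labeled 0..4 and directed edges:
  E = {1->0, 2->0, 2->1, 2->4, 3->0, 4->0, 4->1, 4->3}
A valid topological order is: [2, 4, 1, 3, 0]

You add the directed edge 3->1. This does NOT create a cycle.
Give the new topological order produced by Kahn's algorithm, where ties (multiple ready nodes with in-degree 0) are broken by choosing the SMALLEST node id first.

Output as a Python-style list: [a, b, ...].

Old toposort: [2, 4, 1, 3, 0]
Added edge: 3->1
Position of 3 (3) > position of 1 (2). Must reorder: 3 must now come before 1.
Run Kahn's algorithm (break ties by smallest node id):
  initial in-degrees: [4, 3, 0, 1, 1]
  ready (indeg=0): [2]
  pop 2: indeg[0]->3; indeg[1]->2; indeg[4]->0 | ready=[4] | order so far=[2]
  pop 4: indeg[0]->2; indeg[1]->1; indeg[3]->0 | ready=[3] | order so far=[2, 4]
  pop 3: indeg[0]->1; indeg[1]->0 | ready=[1] | order so far=[2, 4, 3]
  pop 1: indeg[0]->0 | ready=[0] | order so far=[2, 4, 3, 1]
  pop 0: no out-edges | ready=[] | order so far=[2, 4, 3, 1, 0]
  Result: [2, 4, 3, 1, 0]

Answer: [2, 4, 3, 1, 0]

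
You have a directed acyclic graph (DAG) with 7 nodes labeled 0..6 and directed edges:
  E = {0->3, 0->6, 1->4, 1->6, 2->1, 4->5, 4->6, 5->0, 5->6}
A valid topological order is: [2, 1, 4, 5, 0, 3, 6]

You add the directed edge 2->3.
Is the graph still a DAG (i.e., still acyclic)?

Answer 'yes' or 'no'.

Answer: yes

Derivation:
Given toposort: [2, 1, 4, 5, 0, 3, 6]
Position of 2: index 0; position of 3: index 5
New edge 2->3: forward
Forward edge: respects the existing order. Still a DAG, same toposort still valid.
Still a DAG? yes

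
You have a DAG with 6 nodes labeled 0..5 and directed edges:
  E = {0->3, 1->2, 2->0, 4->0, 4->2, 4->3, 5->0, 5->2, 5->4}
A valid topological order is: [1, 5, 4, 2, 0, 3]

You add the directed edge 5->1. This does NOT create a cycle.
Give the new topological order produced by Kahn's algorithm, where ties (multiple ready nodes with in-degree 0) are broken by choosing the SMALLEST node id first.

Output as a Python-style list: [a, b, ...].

Old toposort: [1, 5, 4, 2, 0, 3]
Added edge: 5->1
Position of 5 (1) > position of 1 (0). Must reorder: 5 must now come before 1.
Run Kahn's algorithm (break ties by smallest node id):
  initial in-degrees: [3, 1, 3, 2, 1, 0]
  ready (indeg=0): [5]
  pop 5: indeg[0]->2; indeg[1]->0; indeg[2]->2; indeg[4]->0 | ready=[1, 4] | order so far=[5]
  pop 1: indeg[2]->1 | ready=[4] | order so far=[5, 1]
  pop 4: indeg[0]->1; indeg[2]->0; indeg[3]->1 | ready=[2] | order so far=[5, 1, 4]
  pop 2: indeg[0]->0 | ready=[0] | order so far=[5, 1, 4, 2]
  pop 0: indeg[3]->0 | ready=[3] | order so far=[5, 1, 4, 2, 0]
  pop 3: no out-edges | ready=[] | order so far=[5, 1, 4, 2, 0, 3]
  Result: [5, 1, 4, 2, 0, 3]

Answer: [5, 1, 4, 2, 0, 3]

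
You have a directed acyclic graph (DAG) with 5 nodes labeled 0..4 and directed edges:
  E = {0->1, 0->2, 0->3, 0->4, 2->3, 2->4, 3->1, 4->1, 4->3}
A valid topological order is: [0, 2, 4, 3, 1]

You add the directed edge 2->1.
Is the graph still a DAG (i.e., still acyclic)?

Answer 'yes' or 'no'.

Given toposort: [0, 2, 4, 3, 1]
Position of 2: index 1; position of 1: index 4
New edge 2->1: forward
Forward edge: respects the existing order. Still a DAG, same toposort still valid.
Still a DAG? yes

Answer: yes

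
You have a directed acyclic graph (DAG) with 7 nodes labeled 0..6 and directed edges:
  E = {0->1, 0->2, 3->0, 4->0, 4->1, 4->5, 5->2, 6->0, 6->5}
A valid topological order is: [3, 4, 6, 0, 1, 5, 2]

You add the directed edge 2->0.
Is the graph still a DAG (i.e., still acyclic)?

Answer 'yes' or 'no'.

Given toposort: [3, 4, 6, 0, 1, 5, 2]
Position of 2: index 6; position of 0: index 3
New edge 2->0: backward (u after v in old order)
Backward edge: old toposort is now invalid. Check if this creates a cycle.
Does 0 already reach 2? Reachable from 0: [0, 1, 2]. YES -> cycle!
Still a DAG? no

Answer: no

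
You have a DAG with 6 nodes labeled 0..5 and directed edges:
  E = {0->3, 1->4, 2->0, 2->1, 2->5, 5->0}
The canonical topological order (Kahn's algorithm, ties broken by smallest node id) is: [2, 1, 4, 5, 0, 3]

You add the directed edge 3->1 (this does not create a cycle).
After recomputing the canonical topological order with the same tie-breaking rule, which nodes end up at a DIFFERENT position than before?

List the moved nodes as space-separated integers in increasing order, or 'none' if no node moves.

Old toposort: [2, 1, 4, 5, 0, 3]
Added edge 3->1
Recompute Kahn (smallest-id tiebreak):
  initial in-degrees: [2, 2, 0, 1, 1, 1]
  ready (indeg=0): [2]
  pop 2: indeg[0]->1; indeg[1]->1; indeg[5]->0 | ready=[5] | order so far=[2]
  pop 5: indeg[0]->0 | ready=[0] | order so far=[2, 5]
  pop 0: indeg[3]->0 | ready=[3] | order so far=[2, 5, 0]
  pop 3: indeg[1]->0 | ready=[1] | order so far=[2, 5, 0, 3]
  pop 1: indeg[4]->0 | ready=[4] | order so far=[2, 5, 0, 3, 1]
  pop 4: no out-edges | ready=[] | order so far=[2, 5, 0, 3, 1, 4]
New canonical toposort: [2, 5, 0, 3, 1, 4]
Compare positions:
  Node 0: index 4 -> 2 (moved)
  Node 1: index 1 -> 4 (moved)
  Node 2: index 0 -> 0 (same)
  Node 3: index 5 -> 3 (moved)
  Node 4: index 2 -> 5 (moved)
  Node 5: index 3 -> 1 (moved)
Nodes that changed position: 0 1 3 4 5

Answer: 0 1 3 4 5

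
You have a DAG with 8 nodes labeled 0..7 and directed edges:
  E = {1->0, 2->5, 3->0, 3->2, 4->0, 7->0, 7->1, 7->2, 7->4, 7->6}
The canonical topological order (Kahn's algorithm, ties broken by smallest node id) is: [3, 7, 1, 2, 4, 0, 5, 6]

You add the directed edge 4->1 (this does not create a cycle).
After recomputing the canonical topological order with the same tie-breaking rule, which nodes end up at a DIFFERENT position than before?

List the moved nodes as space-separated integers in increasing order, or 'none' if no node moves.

Answer: 1 2 4

Derivation:
Old toposort: [3, 7, 1, 2, 4, 0, 5, 6]
Added edge 4->1
Recompute Kahn (smallest-id tiebreak):
  initial in-degrees: [4, 2, 2, 0, 1, 1, 1, 0]
  ready (indeg=0): [3, 7]
  pop 3: indeg[0]->3; indeg[2]->1 | ready=[7] | order so far=[3]
  pop 7: indeg[0]->2; indeg[1]->1; indeg[2]->0; indeg[4]->0; indeg[6]->0 | ready=[2, 4, 6] | order so far=[3, 7]
  pop 2: indeg[5]->0 | ready=[4, 5, 6] | order so far=[3, 7, 2]
  pop 4: indeg[0]->1; indeg[1]->0 | ready=[1, 5, 6] | order so far=[3, 7, 2, 4]
  pop 1: indeg[0]->0 | ready=[0, 5, 6] | order so far=[3, 7, 2, 4, 1]
  pop 0: no out-edges | ready=[5, 6] | order so far=[3, 7, 2, 4, 1, 0]
  pop 5: no out-edges | ready=[6] | order so far=[3, 7, 2, 4, 1, 0, 5]
  pop 6: no out-edges | ready=[] | order so far=[3, 7, 2, 4, 1, 0, 5, 6]
New canonical toposort: [3, 7, 2, 4, 1, 0, 5, 6]
Compare positions:
  Node 0: index 5 -> 5 (same)
  Node 1: index 2 -> 4 (moved)
  Node 2: index 3 -> 2 (moved)
  Node 3: index 0 -> 0 (same)
  Node 4: index 4 -> 3 (moved)
  Node 5: index 6 -> 6 (same)
  Node 6: index 7 -> 7 (same)
  Node 7: index 1 -> 1 (same)
Nodes that changed position: 1 2 4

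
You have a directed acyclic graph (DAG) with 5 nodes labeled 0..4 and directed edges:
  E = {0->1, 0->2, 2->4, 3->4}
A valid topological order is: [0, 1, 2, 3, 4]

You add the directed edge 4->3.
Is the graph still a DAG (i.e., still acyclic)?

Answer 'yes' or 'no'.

Answer: no

Derivation:
Given toposort: [0, 1, 2, 3, 4]
Position of 4: index 4; position of 3: index 3
New edge 4->3: backward (u after v in old order)
Backward edge: old toposort is now invalid. Check if this creates a cycle.
Does 3 already reach 4? Reachable from 3: [3, 4]. YES -> cycle!
Still a DAG? no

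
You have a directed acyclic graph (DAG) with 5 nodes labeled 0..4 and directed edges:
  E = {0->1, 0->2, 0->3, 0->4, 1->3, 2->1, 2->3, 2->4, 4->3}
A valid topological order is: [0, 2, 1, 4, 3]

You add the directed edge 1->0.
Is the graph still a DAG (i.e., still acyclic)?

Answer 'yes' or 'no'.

Given toposort: [0, 2, 1, 4, 3]
Position of 1: index 2; position of 0: index 0
New edge 1->0: backward (u after v in old order)
Backward edge: old toposort is now invalid. Check if this creates a cycle.
Does 0 already reach 1? Reachable from 0: [0, 1, 2, 3, 4]. YES -> cycle!
Still a DAG? no

Answer: no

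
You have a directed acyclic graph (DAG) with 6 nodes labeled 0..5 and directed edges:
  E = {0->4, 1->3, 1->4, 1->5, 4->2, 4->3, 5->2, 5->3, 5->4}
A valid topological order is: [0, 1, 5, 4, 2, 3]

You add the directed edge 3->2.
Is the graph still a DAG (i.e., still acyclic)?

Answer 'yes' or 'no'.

Answer: yes

Derivation:
Given toposort: [0, 1, 5, 4, 2, 3]
Position of 3: index 5; position of 2: index 4
New edge 3->2: backward (u after v in old order)
Backward edge: old toposort is now invalid. Check if this creates a cycle.
Does 2 already reach 3? Reachable from 2: [2]. NO -> still a DAG (reorder needed).
Still a DAG? yes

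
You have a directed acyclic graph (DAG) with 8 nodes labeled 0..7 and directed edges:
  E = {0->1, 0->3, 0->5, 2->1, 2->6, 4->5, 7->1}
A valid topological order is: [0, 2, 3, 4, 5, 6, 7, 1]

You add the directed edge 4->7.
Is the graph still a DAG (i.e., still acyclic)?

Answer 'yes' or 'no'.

Given toposort: [0, 2, 3, 4, 5, 6, 7, 1]
Position of 4: index 3; position of 7: index 6
New edge 4->7: forward
Forward edge: respects the existing order. Still a DAG, same toposort still valid.
Still a DAG? yes

Answer: yes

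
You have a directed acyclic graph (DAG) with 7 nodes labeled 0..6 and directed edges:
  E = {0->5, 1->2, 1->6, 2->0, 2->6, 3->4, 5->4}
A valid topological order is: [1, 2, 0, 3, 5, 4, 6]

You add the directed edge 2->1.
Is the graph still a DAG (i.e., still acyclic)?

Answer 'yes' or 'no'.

Given toposort: [1, 2, 0, 3, 5, 4, 6]
Position of 2: index 1; position of 1: index 0
New edge 2->1: backward (u after v in old order)
Backward edge: old toposort is now invalid. Check if this creates a cycle.
Does 1 already reach 2? Reachable from 1: [0, 1, 2, 4, 5, 6]. YES -> cycle!
Still a DAG? no

Answer: no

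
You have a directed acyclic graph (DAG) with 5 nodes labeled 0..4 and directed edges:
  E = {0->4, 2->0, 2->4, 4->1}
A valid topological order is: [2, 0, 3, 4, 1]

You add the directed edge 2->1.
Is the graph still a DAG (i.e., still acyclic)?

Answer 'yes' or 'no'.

Given toposort: [2, 0, 3, 4, 1]
Position of 2: index 0; position of 1: index 4
New edge 2->1: forward
Forward edge: respects the existing order. Still a DAG, same toposort still valid.
Still a DAG? yes

Answer: yes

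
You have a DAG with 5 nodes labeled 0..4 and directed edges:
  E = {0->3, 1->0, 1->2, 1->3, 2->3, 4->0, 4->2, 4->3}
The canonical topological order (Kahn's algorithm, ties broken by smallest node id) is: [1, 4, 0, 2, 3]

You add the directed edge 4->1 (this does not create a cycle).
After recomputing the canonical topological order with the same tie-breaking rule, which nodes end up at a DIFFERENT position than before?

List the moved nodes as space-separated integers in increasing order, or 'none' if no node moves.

Old toposort: [1, 4, 0, 2, 3]
Added edge 4->1
Recompute Kahn (smallest-id tiebreak):
  initial in-degrees: [2, 1, 2, 4, 0]
  ready (indeg=0): [4]
  pop 4: indeg[0]->1; indeg[1]->0; indeg[2]->1; indeg[3]->3 | ready=[1] | order so far=[4]
  pop 1: indeg[0]->0; indeg[2]->0; indeg[3]->2 | ready=[0, 2] | order so far=[4, 1]
  pop 0: indeg[3]->1 | ready=[2] | order so far=[4, 1, 0]
  pop 2: indeg[3]->0 | ready=[3] | order so far=[4, 1, 0, 2]
  pop 3: no out-edges | ready=[] | order so far=[4, 1, 0, 2, 3]
New canonical toposort: [4, 1, 0, 2, 3]
Compare positions:
  Node 0: index 2 -> 2 (same)
  Node 1: index 0 -> 1 (moved)
  Node 2: index 3 -> 3 (same)
  Node 3: index 4 -> 4 (same)
  Node 4: index 1 -> 0 (moved)
Nodes that changed position: 1 4

Answer: 1 4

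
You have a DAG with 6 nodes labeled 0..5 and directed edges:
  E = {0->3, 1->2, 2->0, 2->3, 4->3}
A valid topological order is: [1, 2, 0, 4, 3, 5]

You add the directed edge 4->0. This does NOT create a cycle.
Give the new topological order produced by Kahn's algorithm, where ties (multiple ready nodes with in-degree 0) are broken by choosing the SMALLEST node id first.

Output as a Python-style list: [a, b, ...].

Old toposort: [1, 2, 0, 4, 3, 5]
Added edge: 4->0
Position of 4 (3) > position of 0 (2). Must reorder: 4 must now come before 0.
Run Kahn's algorithm (break ties by smallest node id):
  initial in-degrees: [2, 0, 1, 3, 0, 0]
  ready (indeg=0): [1, 4, 5]
  pop 1: indeg[2]->0 | ready=[2, 4, 5] | order so far=[1]
  pop 2: indeg[0]->1; indeg[3]->2 | ready=[4, 5] | order so far=[1, 2]
  pop 4: indeg[0]->0; indeg[3]->1 | ready=[0, 5] | order so far=[1, 2, 4]
  pop 0: indeg[3]->0 | ready=[3, 5] | order so far=[1, 2, 4, 0]
  pop 3: no out-edges | ready=[5] | order so far=[1, 2, 4, 0, 3]
  pop 5: no out-edges | ready=[] | order so far=[1, 2, 4, 0, 3, 5]
  Result: [1, 2, 4, 0, 3, 5]

Answer: [1, 2, 4, 0, 3, 5]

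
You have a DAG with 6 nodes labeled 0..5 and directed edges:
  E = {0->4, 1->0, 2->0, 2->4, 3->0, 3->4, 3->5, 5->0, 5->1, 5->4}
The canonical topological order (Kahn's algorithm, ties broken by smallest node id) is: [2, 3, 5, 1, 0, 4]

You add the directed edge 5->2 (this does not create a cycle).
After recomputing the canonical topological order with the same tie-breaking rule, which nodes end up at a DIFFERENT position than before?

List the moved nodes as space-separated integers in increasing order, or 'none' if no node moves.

Answer: 1 2 3 5

Derivation:
Old toposort: [2, 3, 5, 1, 0, 4]
Added edge 5->2
Recompute Kahn (smallest-id tiebreak):
  initial in-degrees: [4, 1, 1, 0, 4, 1]
  ready (indeg=0): [3]
  pop 3: indeg[0]->3; indeg[4]->3; indeg[5]->0 | ready=[5] | order so far=[3]
  pop 5: indeg[0]->2; indeg[1]->0; indeg[2]->0; indeg[4]->2 | ready=[1, 2] | order so far=[3, 5]
  pop 1: indeg[0]->1 | ready=[2] | order so far=[3, 5, 1]
  pop 2: indeg[0]->0; indeg[4]->1 | ready=[0] | order so far=[3, 5, 1, 2]
  pop 0: indeg[4]->0 | ready=[4] | order so far=[3, 5, 1, 2, 0]
  pop 4: no out-edges | ready=[] | order so far=[3, 5, 1, 2, 0, 4]
New canonical toposort: [3, 5, 1, 2, 0, 4]
Compare positions:
  Node 0: index 4 -> 4 (same)
  Node 1: index 3 -> 2 (moved)
  Node 2: index 0 -> 3 (moved)
  Node 3: index 1 -> 0 (moved)
  Node 4: index 5 -> 5 (same)
  Node 5: index 2 -> 1 (moved)
Nodes that changed position: 1 2 3 5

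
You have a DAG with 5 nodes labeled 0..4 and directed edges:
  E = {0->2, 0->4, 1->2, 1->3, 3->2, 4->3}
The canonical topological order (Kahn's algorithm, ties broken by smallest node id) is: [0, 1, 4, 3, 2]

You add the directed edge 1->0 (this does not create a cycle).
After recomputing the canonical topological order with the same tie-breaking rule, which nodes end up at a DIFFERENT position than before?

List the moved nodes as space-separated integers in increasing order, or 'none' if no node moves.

Answer: 0 1

Derivation:
Old toposort: [0, 1, 4, 3, 2]
Added edge 1->0
Recompute Kahn (smallest-id tiebreak):
  initial in-degrees: [1, 0, 3, 2, 1]
  ready (indeg=0): [1]
  pop 1: indeg[0]->0; indeg[2]->2; indeg[3]->1 | ready=[0] | order so far=[1]
  pop 0: indeg[2]->1; indeg[4]->0 | ready=[4] | order so far=[1, 0]
  pop 4: indeg[3]->0 | ready=[3] | order so far=[1, 0, 4]
  pop 3: indeg[2]->0 | ready=[2] | order so far=[1, 0, 4, 3]
  pop 2: no out-edges | ready=[] | order so far=[1, 0, 4, 3, 2]
New canonical toposort: [1, 0, 4, 3, 2]
Compare positions:
  Node 0: index 0 -> 1 (moved)
  Node 1: index 1 -> 0 (moved)
  Node 2: index 4 -> 4 (same)
  Node 3: index 3 -> 3 (same)
  Node 4: index 2 -> 2 (same)
Nodes that changed position: 0 1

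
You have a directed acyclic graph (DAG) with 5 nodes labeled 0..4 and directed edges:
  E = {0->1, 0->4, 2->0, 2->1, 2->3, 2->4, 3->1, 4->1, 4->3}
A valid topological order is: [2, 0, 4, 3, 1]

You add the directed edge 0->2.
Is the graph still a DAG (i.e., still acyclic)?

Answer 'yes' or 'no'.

Given toposort: [2, 0, 4, 3, 1]
Position of 0: index 1; position of 2: index 0
New edge 0->2: backward (u after v in old order)
Backward edge: old toposort is now invalid. Check if this creates a cycle.
Does 2 already reach 0? Reachable from 2: [0, 1, 2, 3, 4]. YES -> cycle!
Still a DAG? no

Answer: no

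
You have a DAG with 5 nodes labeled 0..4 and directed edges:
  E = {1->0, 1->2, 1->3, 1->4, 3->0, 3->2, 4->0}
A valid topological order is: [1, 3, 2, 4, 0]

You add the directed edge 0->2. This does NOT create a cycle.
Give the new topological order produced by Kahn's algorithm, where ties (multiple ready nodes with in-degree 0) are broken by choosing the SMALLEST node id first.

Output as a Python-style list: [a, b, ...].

Old toposort: [1, 3, 2, 4, 0]
Added edge: 0->2
Position of 0 (4) > position of 2 (2). Must reorder: 0 must now come before 2.
Run Kahn's algorithm (break ties by smallest node id):
  initial in-degrees: [3, 0, 3, 1, 1]
  ready (indeg=0): [1]
  pop 1: indeg[0]->2; indeg[2]->2; indeg[3]->0; indeg[4]->0 | ready=[3, 4] | order so far=[1]
  pop 3: indeg[0]->1; indeg[2]->1 | ready=[4] | order so far=[1, 3]
  pop 4: indeg[0]->0 | ready=[0] | order so far=[1, 3, 4]
  pop 0: indeg[2]->0 | ready=[2] | order so far=[1, 3, 4, 0]
  pop 2: no out-edges | ready=[] | order so far=[1, 3, 4, 0, 2]
  Result: [1, 3, 4, 0, 2]

Answer: [1, 3, 4, 0, 2]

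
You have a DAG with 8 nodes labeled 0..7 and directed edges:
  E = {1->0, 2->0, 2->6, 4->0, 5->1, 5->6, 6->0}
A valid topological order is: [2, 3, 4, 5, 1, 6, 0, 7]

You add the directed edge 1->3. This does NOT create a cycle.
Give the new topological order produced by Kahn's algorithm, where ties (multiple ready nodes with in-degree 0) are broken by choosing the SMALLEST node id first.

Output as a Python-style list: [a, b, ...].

Old toposort: [2, 3, 4, 5, 1, 6, 0, 7]
Added edge: 1->3
Position of 1 (4) > position of 3 (1). Must reorder: 1 must now come before 3.
Run Kahn's algorithm (break ties by smallest node id):
  initial in-degrees: [4, 1, 0, 1, 0, 0, 2, 0]
  ready (indeg=0): [2, 4, 5, 7]
  pop 2: indeg[0]->3; indeg[6]->1 | ready=[4, 5, 7] | order so far=[2]
  pop 4: indeg[0]->2 | ready=[5, 7] | order so far=[2, 4]
  pop 5: indeg[1]->0; indeg[6]->0 | ready=[1, 6, 7] | order so far=[2, 4, 5]
  pop 1: indeg[0]->1; indeg[3]->0 | ready=[3, 6, 7] | order so far=[2, 4, 5, 1]
  pop 3: no out-edges | ready=[6, 7] | order so far=[2, 4, 5, 1, 3]
  pop 6: indeg[0]->0 | ready=[0, 7] | order so far=[2, 4, 5, 1, 3, 6]
  pop 0: no out-edges | ready=[7] | order so far=[2, 4, 5, 1, 3, 6, 0]
  pop 7: no out-edges | ready=[] | order so far=[2, 4, 5, 1, 3, 6, 0, 7]
  Result: [2, 4, 5, 1, 3, 6, 0, 7]

Answer: [2, 4, 5, 1, 3, 6, 0, 7]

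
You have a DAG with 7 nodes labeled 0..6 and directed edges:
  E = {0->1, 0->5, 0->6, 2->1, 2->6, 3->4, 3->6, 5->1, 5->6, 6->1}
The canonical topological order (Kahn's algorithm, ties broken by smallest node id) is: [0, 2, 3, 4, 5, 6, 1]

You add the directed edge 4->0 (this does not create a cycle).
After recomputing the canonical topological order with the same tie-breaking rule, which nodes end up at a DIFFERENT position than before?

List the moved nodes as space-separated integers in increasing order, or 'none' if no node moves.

Answer: 0 2 3 4

Derivation:
Old toposort: [0, 2, 3, 4, 5, 6, 1]
Added edge 4->0
Recompute Kahn (smallest-id tiebreak):
  initial in-degrees: [1, 4, 0, 0, 1, 1, 4]
  ready (indeg=0): [2, 3]
  pop 2: indeg[1]->3; indeg[6]->3 | ready=[3] | order so far=[2]
  pop 3: indeg[4]->0; indeg[6]->2 | ready=[4] | order so far=[2, 3]
  pop 4: indeg[0]->0 | ready=[0] | order so far=[2, 3, 4]
  pop 0: indeg[1]->2; indeg[5]->0; indeg[6]->1 | ready=[5] | order so far=[2, 3, 4, 0]
  pop 5: indeg[1]->1; indeg[6]->0 | ready=[6] | order so far=[2, 3, 4, 0, 5]
  pop 6: indeg[1]->0 | ready=[1] | order so far=[2, 3, 4, 0, 5, 6]
  pop 1: no out-edges | ready=[] | order so far=[2, 3, 4, 0, 5, 6, 1]
New canonical toposort: [2, 3, 4, 0, 5, 6, 1]
Compare positions:
  Node 0: index 0 -> 3 (moved)
  Node 1: index 6 -> 6 (same)
  Node 2: index 1 -> 0 (moved)
  Node 3: index 2 -> 1 (moved)
  Node 4: index 3 -> 2 (moved)
  Node 5: index 4 -> 4 (same)
  Node 6: index 5 -> 5 (same)
Nodes that changed position: 0 2 3 4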